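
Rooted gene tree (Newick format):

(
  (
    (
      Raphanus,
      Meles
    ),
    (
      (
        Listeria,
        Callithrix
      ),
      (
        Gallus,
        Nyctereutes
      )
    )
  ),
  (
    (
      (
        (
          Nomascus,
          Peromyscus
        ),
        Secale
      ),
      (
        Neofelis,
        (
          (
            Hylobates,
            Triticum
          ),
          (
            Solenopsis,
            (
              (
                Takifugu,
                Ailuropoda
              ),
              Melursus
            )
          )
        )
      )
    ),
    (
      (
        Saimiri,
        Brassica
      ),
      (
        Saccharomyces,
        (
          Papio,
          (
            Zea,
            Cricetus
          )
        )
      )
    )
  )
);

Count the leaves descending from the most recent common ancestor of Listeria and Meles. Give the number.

The MRCA of Listeria and Meles is the node subtending ((Raphanus,Meles),((Listeria,Callithrix),(Gallus,Nyctereutes))).
That clade contains 6 terminal taxa: Callithrix, Gallus, Listeria, Meles, Nyctereutes, Raphanus.

6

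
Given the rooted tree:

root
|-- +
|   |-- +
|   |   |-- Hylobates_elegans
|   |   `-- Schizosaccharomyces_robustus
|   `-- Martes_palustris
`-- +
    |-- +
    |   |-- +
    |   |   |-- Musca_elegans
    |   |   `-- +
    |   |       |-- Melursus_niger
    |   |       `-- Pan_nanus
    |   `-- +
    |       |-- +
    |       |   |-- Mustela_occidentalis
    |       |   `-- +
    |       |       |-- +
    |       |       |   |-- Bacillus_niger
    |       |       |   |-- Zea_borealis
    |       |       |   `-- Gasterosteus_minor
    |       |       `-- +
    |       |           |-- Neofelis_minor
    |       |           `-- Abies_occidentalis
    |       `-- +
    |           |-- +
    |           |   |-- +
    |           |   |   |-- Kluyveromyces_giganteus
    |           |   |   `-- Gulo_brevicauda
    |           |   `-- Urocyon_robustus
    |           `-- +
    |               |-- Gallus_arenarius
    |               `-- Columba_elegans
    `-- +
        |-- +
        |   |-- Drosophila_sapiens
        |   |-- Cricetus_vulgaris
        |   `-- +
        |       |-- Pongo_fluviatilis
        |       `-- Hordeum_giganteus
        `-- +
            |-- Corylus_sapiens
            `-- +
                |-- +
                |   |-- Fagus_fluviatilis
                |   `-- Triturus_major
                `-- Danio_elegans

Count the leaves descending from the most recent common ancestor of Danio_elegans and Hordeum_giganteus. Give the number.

8

The MRCA of Danio_elegans and Hordeum_giganteus is the node subtending ((Drosophila_sapiens,Cricetus_vulgaris,(Pongo_fluviatilis,Hordeum_giganteus)),(Corylus_sapiens,((Fagus_fluviatilis,Triturus_major),Danio_elegans))).
That clade contains 8 terminal taxa: Corylus_sapiens, Cricetus_vulgaris, Danio_elegans, Drosophila_sapiens, Fagus_fluviatilis, Hordeum_giganteus, Pongo_fluviatilis, Triturus_major.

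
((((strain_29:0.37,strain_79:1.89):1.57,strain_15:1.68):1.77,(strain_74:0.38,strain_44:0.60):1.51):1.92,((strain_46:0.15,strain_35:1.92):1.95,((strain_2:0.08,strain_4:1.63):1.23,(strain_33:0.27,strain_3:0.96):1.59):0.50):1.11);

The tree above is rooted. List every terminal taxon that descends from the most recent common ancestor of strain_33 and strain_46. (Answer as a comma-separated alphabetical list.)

strain_2, strain_3, strain_33, strain_35, strain_4, strain_46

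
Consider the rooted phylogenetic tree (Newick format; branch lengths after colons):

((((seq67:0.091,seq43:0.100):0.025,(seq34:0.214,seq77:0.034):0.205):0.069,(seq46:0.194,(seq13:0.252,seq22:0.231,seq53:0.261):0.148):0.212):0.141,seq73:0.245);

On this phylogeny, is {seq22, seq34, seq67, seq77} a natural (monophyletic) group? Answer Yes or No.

No

The MRCA of the listed taxa subtends (((seq67,seq43),(seq34,seq77)),(seq46,(seq13,seq22,seq53))).
That clade also contains seq13, seq43, seq46, seq53, which are not in the proposed group, so the group is not monophyletic.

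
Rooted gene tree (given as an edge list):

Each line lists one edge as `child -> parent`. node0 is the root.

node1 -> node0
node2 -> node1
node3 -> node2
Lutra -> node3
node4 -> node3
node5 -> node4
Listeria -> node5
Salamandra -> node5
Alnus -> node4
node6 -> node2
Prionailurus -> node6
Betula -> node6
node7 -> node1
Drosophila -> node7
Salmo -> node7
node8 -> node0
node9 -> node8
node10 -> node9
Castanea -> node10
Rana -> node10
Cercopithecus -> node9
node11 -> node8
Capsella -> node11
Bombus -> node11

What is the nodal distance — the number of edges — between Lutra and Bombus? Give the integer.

7

The MRCA of Lutra and Bombus is the root of the tree.
From Lutra up to that node: 4 branches. From Bombus up to the same node: 3 branches. Total: 4 + 3 = 7.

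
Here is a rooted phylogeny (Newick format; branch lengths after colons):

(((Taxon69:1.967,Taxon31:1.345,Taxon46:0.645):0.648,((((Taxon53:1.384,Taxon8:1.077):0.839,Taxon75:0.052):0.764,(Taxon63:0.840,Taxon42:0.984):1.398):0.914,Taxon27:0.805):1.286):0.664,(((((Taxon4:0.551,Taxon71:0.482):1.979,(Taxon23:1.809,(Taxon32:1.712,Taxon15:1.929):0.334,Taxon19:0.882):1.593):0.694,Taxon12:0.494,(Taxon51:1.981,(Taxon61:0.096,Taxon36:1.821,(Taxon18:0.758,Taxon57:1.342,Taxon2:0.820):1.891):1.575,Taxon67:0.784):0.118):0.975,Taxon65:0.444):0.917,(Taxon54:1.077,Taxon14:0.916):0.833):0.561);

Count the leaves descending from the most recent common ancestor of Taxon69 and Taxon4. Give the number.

The MRCA of Taxon69 and Taxon4 is the root, so the clade is the entire tree.
That clade contains 26 terminal taxa: Taxon12, Taxon14, Taxon15, Taxon18, Taxon19, Taxon2, Taxon23, Taxon27, Taxon31, Taxon32, Taxon36, Taxon4, Taxon42, Taxon46, Taxon51, Taxon53, Taxon54, Taxon57, Taxon61, Taxon63, Taxon65, Taxon67, Taxon69, Taxon71, Taxon75, Taxon8.

26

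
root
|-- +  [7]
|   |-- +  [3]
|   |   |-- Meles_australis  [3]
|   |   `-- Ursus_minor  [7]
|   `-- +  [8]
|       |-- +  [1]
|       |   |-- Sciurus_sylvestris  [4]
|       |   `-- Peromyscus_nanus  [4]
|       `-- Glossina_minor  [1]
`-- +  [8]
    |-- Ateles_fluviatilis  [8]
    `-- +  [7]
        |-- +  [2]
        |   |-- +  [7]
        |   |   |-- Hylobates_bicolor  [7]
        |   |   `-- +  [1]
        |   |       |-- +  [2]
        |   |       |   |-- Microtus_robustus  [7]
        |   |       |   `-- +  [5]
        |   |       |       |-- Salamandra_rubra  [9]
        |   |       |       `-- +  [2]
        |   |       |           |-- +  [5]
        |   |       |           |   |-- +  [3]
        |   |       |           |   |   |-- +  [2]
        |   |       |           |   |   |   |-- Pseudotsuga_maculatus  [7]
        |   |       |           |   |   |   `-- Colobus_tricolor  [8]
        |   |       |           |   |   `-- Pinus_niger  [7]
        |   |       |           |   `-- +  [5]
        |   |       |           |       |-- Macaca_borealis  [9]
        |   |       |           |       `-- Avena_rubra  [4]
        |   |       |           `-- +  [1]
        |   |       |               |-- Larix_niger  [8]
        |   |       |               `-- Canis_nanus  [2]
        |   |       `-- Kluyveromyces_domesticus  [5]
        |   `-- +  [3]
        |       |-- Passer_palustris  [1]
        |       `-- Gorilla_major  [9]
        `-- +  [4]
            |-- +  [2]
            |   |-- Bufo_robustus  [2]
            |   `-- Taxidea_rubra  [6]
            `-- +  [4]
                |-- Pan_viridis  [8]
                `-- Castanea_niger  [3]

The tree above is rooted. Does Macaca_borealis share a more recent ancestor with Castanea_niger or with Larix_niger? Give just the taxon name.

The MRCA of Macaca_borealis and Larix_niger subtends ((((Pseudotsuga_maculatus,Colobus_tricolor),Pinus_niger),(Macaca_borealis,Avena_rubra)),(Larix_niger,Canis_nanus)) (7 taxa).
The MRCA of Macaca_borealis and Castanea_niger subtends (((Hylobates_bicolor,((Microtus_robustus,(Salamandra_rubra,((((Pseudotsuga_maculatus,Colobus_tricolor),Pinus_niger),(Macaca_borealis,Avena_rubra)),(Larix_niger,Canis_nanus)))),Kluyveromyces_domesticus)),(Passer_palustris,Gorilla_major)),((Bufo_robustus,Taxidea_rubra),(Pan_viridis,Castanea_niger))) (17 taxa).
The first is nested inside the second, so Macaca_borealis shares a more recent common ancestor with Larix_niger.

Larix_niger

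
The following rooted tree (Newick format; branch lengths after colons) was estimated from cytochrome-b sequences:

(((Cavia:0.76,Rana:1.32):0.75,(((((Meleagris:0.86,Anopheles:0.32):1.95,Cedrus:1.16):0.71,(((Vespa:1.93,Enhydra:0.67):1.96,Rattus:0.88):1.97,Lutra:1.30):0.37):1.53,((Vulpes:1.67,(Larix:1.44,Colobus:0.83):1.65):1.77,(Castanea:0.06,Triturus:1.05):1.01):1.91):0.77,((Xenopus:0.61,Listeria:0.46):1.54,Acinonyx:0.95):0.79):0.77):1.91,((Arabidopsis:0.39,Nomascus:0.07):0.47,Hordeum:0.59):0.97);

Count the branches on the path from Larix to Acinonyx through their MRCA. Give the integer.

The MRCA of Larix and Acinonyx is the node subtending (((((Meleagris,Anopheles),Cedrus),(((Vespa,Enhydra),Rattus),Lutra)),((Vulpes,(Larix,Colobus)),(Castanea,Triturus))),((Xenopus,Listeria),Acinonyx)).
From Larix up to that node: 5 branches. From Acinonyx up to the same node: 2 branches. Total: 5 + 2 = 7.

7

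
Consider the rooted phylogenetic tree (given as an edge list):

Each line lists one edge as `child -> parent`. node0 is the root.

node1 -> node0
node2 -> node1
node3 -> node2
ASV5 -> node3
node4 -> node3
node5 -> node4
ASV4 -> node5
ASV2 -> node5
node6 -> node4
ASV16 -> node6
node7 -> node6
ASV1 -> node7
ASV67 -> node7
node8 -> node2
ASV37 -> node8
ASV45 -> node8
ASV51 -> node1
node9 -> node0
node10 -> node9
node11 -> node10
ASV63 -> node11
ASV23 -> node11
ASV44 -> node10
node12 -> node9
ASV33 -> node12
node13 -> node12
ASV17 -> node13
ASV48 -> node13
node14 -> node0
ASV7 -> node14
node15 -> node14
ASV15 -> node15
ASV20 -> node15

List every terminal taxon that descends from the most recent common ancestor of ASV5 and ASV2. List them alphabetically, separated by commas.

Tracing ASV5: it sits inside (ASV5,((ASV4,ASV2),(ASV16,(ASV1,ASV67)))).
Tracing ASV2: it sits inside (ASV4,ASV2).
The smallest clade enclosing both is (ASV5,((ASV4,ASV2),(ASV16,(ASV1,ASV67)))); the answer is its 6 terminal taxa in alphabetical order.

ASV1, ASV16, ASV2, ASV4, ASV5, ASV67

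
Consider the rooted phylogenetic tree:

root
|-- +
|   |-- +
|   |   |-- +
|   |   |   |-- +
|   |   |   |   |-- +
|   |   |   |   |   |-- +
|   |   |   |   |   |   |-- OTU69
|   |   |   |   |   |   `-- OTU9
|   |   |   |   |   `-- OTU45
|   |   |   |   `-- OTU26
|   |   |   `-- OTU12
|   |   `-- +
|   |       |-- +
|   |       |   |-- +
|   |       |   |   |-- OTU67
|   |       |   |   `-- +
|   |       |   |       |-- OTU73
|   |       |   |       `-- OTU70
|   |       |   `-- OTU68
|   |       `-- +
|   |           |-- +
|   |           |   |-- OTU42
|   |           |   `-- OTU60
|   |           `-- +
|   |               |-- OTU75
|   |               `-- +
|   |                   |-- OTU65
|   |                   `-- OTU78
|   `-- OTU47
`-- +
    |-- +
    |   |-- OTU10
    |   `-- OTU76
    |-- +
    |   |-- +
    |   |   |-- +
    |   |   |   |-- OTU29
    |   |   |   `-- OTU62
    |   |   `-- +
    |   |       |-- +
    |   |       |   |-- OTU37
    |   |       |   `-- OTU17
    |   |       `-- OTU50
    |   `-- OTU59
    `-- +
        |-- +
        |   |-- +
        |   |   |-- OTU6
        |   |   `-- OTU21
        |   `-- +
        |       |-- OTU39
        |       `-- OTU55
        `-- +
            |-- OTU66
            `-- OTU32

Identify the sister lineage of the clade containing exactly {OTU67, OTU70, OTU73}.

OTU68

The clade containing exactly {OTU67, OTU70, OTU73} attaches to the tree at the node subtending ((OTU67,(OTU73,OTU70)),OTU68).
The other lineage descending from that same node — the sister group — is the single tip OTU68.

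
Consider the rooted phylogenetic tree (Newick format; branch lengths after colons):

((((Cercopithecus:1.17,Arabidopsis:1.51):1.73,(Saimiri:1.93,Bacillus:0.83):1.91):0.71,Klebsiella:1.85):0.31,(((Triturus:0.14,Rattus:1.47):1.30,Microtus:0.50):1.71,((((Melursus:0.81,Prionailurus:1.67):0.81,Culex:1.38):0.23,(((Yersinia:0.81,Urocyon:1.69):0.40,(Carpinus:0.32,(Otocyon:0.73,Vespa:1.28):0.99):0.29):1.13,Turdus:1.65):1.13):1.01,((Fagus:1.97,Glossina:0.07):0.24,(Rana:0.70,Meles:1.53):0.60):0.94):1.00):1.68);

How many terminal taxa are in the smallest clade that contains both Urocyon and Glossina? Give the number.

13

The MRCA of Urocyon and Glossina is the node subtending ((((Melursus,Prionailurus),Culex),(((Yersinia,Urocyon),(Carpinus,(Otocyon,Vespa))),Turdus)),((Fagus,Glossina),(Rana,Meles))).
That clade contains 13 terminal taxa: Carpinus, Culex, Fagus, Glossina, Meles, Melursus, Otocyon, Prionailurus, Rana, Turdus, Urocyon, Vespa, Yersinia.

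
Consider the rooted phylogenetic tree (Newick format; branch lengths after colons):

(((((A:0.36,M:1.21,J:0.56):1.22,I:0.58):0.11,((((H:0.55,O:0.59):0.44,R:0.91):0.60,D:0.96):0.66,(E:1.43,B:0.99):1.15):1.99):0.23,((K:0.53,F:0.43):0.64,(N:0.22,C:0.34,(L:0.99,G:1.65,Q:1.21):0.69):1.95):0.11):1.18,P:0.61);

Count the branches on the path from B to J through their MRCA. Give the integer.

6

The MRCA of B and J is the node subtending (((A,M,J),I),((((H,O),R),D),(E,B))).
From B up to that node: 3 branches. From J up to the same node: 3 branches. Total: 3 + 3 = 6.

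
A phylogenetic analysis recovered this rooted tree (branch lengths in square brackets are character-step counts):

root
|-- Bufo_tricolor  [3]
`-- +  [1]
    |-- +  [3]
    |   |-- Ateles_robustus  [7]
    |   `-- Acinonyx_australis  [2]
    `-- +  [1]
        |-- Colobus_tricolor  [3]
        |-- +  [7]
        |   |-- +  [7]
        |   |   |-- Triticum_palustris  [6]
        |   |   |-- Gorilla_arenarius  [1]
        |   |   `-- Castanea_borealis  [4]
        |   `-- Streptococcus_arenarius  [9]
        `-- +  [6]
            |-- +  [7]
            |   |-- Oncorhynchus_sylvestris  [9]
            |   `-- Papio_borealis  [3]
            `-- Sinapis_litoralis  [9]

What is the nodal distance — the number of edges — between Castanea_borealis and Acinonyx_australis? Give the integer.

The MRCA of Castanea_borealis and Acinonyx_australis is the node subtending ((Ateles_robustus,Acinonyx_australis),(Colobus_tricolor,((Triticum_palustris,Gorilla_arenarius,Castanea_borealis),Streptococcus_arenarius),((Oncorhynchus_sylvestris,Papio_borealis),Sinapis_litoralis))).
From Castanea_borealis up to that node: 4 branches. From Acinonyx_australis up to the same node: 2 branches. Total: 4 + 2 = 6.

6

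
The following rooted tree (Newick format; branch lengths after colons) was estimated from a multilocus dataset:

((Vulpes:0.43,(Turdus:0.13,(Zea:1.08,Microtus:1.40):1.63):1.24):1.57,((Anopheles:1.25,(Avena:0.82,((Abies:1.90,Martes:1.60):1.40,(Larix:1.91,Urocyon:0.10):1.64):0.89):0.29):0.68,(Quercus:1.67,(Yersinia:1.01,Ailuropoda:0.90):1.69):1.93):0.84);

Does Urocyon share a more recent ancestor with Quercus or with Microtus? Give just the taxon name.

The MRCA of Urocyon and Quercus subtends ((Anopheles,(Avena,((Abies,Martes),(Larix,Urocyon)))),(Quercus,(Yersinia,Ailuropoda))) (9 taxa).
The MRCA of Urocyon and Microtus is the root, subtending the entire tree (13 taxa).
The first is nested inside the second, so Urocyon shares a more recent common ancestor with Quercus.

Quercus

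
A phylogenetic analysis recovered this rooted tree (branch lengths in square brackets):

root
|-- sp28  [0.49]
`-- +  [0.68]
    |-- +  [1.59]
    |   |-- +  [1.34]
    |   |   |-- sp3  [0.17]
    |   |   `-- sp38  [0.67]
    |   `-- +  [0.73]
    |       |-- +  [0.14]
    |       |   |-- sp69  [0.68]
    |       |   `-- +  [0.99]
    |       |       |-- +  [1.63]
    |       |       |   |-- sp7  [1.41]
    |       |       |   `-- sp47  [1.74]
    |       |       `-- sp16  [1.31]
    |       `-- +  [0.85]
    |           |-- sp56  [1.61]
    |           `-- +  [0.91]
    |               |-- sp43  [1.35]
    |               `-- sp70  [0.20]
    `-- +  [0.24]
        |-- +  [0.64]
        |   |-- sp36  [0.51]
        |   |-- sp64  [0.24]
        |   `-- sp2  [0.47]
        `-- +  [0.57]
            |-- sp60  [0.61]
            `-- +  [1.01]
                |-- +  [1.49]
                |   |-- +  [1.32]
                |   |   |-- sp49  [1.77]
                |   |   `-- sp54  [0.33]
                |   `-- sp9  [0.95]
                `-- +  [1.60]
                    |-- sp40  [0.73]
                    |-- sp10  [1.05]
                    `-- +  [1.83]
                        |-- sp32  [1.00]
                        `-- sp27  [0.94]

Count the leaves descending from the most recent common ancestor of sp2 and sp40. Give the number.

11

The MRCA of sp2 and sp40 is the node subtending ((sp36,sp64,sp2),(sp60,(((sp49,sp54),sp9),(sp40,sp10,(sp32,sp27))))).
That clade contains 11 terminal taxa: sp10, sp2, sp27, sp32, sp36, sp40, sp49, sp54, sp60, sp64, sp9.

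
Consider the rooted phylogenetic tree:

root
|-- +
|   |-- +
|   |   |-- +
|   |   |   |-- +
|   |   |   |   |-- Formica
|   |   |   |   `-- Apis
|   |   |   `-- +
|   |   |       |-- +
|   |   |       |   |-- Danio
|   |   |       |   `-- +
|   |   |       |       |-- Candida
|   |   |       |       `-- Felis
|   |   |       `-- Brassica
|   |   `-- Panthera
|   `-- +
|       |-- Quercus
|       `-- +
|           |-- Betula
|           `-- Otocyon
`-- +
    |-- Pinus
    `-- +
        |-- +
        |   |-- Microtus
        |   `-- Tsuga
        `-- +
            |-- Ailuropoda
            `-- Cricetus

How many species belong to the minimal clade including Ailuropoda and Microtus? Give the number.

4

The MRCA of Ailuropoda and Microtus is the node subtending ((Microtus,Tsuga),(Ailuropoda,Cricetus)).
That clade contains 4 terminal taxa: Ailuropoda, Cricetus, Microtus, Tsuga.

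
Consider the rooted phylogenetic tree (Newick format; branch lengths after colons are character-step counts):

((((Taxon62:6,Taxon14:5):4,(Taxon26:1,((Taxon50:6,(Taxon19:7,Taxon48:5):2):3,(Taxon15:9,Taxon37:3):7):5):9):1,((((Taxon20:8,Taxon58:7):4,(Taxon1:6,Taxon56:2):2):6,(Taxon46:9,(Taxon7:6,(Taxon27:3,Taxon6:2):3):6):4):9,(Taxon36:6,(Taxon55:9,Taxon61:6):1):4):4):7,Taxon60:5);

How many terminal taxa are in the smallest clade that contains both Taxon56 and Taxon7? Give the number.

The MRCA of Taxon56 and Taxon7 is the node subtending (((Taxon20,Taxon58),(Taxon1,Taxon56)),(Taxon46,(Taxon7,(Taxon27,Taxon6)))).
That clade contains 8 terminal taxa: Taxon1, Taxon20, Taxon27, Taxon46, Taxon56, Taxon58, Taxon6, Taxon7.

8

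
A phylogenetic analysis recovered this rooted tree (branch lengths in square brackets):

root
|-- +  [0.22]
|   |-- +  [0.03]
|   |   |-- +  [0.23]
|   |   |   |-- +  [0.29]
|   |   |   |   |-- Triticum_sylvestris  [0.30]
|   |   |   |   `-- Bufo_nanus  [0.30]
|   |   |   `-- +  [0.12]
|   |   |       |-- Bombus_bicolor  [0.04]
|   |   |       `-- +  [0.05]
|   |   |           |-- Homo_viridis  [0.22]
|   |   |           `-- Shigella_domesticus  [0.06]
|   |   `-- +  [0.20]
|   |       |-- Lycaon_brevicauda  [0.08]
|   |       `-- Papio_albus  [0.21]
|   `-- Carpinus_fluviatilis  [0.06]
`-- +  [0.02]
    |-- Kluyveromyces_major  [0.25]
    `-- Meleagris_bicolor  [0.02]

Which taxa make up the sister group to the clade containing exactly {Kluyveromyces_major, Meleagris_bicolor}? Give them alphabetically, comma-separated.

Bombus_bicolor, Bufo_nanus, Carpinus_fluviatilis, Homo_viridis, Lycaon_brevicauda, Papio_albus, Shigella_domesticus, Triticum_sylvestris

The clade containing exactly {Kluyveromyces_major, Meleagris_bicolor} attaches directly to the root of the tree.
The other lineage descending from that same node — the sister group — is ((((Triticum_sylvestris,Bufo_nanus),(Bombus_bicolor,(Homo_viridis,Shigella_domesticus))),(Lycaon_brevicauda,Papio_albus)),Carpinus_fluviatilis); its 8 tips in alphabetical order are the answer.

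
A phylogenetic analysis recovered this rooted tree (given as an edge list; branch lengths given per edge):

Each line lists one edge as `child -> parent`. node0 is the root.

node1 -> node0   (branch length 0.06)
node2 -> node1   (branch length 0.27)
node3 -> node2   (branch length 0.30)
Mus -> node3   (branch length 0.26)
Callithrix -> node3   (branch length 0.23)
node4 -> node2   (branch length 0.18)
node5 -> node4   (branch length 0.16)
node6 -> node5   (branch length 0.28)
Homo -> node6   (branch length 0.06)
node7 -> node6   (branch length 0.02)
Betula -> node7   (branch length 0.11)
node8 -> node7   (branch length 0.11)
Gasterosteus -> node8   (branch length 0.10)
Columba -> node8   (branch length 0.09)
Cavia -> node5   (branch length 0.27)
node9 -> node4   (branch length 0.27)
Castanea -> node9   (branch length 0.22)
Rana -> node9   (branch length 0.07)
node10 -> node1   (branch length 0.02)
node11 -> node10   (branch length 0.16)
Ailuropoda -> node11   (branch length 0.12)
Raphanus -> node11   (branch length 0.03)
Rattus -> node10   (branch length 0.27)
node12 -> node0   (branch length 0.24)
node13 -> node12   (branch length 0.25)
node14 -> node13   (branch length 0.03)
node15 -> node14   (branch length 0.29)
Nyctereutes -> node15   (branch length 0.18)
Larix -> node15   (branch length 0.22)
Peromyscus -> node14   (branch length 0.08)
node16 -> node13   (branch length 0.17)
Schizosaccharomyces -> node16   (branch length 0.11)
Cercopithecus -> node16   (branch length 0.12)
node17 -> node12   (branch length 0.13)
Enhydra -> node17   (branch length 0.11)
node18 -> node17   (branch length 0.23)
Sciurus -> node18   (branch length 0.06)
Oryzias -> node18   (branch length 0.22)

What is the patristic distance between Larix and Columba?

2.20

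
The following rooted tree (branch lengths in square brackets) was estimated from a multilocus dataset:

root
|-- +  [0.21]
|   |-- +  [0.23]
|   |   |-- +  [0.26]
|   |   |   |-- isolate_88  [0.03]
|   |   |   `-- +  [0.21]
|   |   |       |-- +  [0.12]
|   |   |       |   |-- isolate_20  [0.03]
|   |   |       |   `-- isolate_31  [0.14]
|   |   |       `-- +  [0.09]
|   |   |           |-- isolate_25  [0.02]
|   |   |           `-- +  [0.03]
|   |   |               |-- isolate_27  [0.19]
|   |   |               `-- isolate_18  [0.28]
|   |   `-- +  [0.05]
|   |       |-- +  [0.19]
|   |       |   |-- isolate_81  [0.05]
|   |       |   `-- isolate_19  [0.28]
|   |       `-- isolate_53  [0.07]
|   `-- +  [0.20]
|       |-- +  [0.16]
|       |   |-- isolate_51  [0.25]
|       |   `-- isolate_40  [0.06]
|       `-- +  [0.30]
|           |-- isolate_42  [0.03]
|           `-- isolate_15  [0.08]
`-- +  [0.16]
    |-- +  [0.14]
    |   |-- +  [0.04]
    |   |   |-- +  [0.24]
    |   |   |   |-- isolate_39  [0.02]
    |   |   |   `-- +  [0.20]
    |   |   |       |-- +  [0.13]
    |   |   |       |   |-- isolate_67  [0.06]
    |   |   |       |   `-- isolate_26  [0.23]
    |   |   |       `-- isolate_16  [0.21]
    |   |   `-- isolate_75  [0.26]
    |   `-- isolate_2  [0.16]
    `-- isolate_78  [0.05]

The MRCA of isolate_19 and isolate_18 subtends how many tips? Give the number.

9

The MRCA of isolate_19 and isolate_18 is the node subtending ((isolate_88,((isolate_20,isolate_31),(isolate_25,(isolate_27,isolate_18)))),((isolate_81,isolate_19),isolate_53)).
That clade contains 9 terminal taxa: isolate_18, isolate_19, isolate_20, isolate_25, isolate_27, isolate_31, isolate_53, isolate_81, isolate_88.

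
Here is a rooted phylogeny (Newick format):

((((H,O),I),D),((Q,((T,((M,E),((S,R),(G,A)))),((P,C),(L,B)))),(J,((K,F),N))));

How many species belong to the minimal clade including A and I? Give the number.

20

The MRCA of A and I is the root, so the clade is the entire tree.
That clade contains 20 terminal taxa: A, B, C, D, E, F, G, H, I, J, K, L, M, N, O, P, Q, R, S, T.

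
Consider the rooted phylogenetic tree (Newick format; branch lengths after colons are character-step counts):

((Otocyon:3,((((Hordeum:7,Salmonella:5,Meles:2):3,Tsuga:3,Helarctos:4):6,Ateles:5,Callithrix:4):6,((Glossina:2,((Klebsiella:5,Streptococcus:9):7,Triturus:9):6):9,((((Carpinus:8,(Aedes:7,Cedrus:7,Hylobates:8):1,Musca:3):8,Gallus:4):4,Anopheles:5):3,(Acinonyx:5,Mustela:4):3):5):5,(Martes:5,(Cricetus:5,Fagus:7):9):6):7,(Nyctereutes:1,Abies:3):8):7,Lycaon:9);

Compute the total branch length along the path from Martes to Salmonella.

31

The path runs Martes → … → MRCA → … → Salmonella; the MRCA is the node subtending ((((Hordeum,Salmonella,Meles),Tsuga,Helarctos),Ateles,Callithrix),((Glossina,((Klebsiella,Streptococcus),Triturus)),((((Carpinus,(Aedes,Cedrus,Hylobates),Musca),Gallus),Anopheles),(Acinonyx,Mustela))),(Martes,(Cricetus,Fagus))).
Branch lengths along that path: 5 + 6 + 6 + 6 + 3 + 5 = 31.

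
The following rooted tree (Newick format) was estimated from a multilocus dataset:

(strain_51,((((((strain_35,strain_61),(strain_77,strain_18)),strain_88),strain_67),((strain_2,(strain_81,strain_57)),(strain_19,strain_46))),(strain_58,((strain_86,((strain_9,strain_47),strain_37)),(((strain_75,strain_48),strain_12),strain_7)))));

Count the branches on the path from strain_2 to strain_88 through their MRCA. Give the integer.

The MRCA of strain_2 and strain_88 is the node subtending (((((strain_35,strain_61),(strain_77,strain_18)),strain_88),strain_67),((strain_2,(strain_81,strain_57)),(strain_19,strain_46))).
From strain_2 up to that node: 3 branches. From strain_88 up to the same node: 3 branches. Total: 3 + 3 = 6.

6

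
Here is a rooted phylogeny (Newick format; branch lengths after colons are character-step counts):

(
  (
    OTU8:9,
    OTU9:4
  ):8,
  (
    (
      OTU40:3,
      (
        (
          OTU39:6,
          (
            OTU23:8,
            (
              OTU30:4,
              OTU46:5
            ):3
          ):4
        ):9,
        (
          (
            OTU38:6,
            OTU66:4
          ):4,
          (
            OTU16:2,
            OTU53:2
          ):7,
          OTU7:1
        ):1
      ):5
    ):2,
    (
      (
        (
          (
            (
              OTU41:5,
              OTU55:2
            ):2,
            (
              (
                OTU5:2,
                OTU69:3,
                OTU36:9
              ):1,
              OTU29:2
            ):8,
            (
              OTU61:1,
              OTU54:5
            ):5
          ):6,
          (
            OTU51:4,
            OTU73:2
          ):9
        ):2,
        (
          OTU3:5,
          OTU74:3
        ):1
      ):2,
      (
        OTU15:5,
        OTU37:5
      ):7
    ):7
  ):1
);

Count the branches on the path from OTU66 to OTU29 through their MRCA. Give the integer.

11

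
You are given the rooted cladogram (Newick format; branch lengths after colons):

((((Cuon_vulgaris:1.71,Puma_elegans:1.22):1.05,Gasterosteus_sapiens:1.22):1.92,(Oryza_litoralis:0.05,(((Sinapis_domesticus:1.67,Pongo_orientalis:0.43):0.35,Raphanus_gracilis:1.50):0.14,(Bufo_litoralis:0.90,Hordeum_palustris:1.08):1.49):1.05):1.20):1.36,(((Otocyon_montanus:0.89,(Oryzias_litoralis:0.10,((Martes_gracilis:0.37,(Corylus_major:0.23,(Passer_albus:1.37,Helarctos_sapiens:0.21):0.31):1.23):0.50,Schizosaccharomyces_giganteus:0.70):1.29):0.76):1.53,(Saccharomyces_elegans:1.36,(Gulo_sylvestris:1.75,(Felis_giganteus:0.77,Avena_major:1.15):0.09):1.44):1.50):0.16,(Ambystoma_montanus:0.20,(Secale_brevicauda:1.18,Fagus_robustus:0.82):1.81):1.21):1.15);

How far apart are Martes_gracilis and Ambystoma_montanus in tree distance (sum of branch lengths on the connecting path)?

6.02

The path runs Martes_gracilis → … → MRCA → … → Ambystoma_montanus; the MRCA is the node subtending (((Otocyon_montanus,(Oryzias_litoralis,((Martes_gracilis,(Corylus_major,(Passer_albus,Helarctos_sapiens))),Schizosaccharomyces_giganteus))),(Saccharomyces_elegans,(Gulo_sylvestris,(Felis_giganteus,Avena_major)))),(Ambystoma_montanus,(Secale_brevicauda,Fagus_robustus))).
Branch lengths along that path: 0.37 + 0.50 + 1.29 + 0.76 + 1.53 + 0.16 + 1.21 + 0.20 = 6.02.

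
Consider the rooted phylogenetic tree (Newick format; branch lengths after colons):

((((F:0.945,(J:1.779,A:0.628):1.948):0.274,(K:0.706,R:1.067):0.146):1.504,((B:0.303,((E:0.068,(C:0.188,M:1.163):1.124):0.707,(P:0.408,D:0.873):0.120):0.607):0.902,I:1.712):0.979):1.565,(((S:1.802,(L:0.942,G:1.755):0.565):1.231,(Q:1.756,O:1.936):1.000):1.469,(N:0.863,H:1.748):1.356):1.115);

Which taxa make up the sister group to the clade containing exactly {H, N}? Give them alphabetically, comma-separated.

G, L, O, Q, S

The clade containing exactly {H, N} attaches to the tree at the node subtending (((S,(L,G)),(Q,O)),(N,H)).
The other lineage descending from that same node — the sister group — is ((S,(L,G)),(Q,O)); its 5 tips in alphabetical order are the answer.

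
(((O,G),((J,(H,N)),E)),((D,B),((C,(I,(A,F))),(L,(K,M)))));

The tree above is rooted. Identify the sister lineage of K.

M

K attaches to the tree at the node subtending (K,M).
The other lineage descending from that same node — the sister group — is the single tip M.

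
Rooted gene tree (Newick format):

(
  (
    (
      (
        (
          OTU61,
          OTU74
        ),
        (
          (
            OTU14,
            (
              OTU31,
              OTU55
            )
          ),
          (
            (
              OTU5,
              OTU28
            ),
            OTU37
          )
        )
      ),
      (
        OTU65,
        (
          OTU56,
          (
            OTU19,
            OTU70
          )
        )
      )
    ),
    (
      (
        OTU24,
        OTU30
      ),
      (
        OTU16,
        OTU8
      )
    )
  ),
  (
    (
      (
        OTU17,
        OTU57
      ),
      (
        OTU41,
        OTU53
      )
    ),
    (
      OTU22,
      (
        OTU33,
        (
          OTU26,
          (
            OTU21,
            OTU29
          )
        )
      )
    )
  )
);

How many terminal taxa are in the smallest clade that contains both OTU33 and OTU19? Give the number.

25

The MRCA of OTU33 and OTU19 is the root, so the clade is the entire tree.
That clade contains 25 terminal taxa: OTU14, OTU16, OTU17, OTU19, OTU21, OTU22, OTU24, OTU26, OTU28, OTU29, OTU30, OTU31, OTU33, OTU37, OTU41, OTU5, OTU53, OTU55, OTU56, OTU57, OTU61, OTU65, OTU70, OTU74, OTU8.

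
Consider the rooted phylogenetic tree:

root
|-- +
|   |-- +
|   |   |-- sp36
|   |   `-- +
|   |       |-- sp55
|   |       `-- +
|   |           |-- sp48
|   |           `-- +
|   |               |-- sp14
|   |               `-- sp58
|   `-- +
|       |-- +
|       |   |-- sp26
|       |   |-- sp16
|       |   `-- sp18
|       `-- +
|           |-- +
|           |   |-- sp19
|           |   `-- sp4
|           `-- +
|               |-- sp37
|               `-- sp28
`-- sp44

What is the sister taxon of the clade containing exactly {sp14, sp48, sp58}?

The clade containing exactly {sp14, sp48, sp58} attaches to the tree at the node subtending (sp55,(sp48,(sp14,sp58))).
The other lineage descending from that same node — the sister group — is the single tip sp55.

sp55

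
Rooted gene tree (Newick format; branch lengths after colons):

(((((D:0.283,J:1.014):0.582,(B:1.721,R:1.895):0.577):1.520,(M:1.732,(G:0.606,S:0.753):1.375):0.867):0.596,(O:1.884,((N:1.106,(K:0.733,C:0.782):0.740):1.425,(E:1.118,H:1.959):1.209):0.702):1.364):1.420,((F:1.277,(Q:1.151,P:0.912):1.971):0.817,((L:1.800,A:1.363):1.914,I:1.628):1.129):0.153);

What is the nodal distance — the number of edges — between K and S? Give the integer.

The MRCA of K and S is the node subtending ((((D,J),(B,R)),(M,(G,S))),(O,((N,(K,C)),(E,H)))).
From K up to that node: 5 branches. From S up to the same node: 4 branches. Total: 5 + 4 = 9.

9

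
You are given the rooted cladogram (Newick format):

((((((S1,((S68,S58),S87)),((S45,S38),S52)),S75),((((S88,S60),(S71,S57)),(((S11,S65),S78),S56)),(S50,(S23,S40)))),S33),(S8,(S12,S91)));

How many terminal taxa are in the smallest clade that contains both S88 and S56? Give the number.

The MRCA of S88 and S56 is the node subtending (((S88,S60),(S71,S57)),(((S11,S65),S78),S56)).
That clade contains 8 terminal taxa: S11, S56, S57, S60, S65, S71, S78, S88.

8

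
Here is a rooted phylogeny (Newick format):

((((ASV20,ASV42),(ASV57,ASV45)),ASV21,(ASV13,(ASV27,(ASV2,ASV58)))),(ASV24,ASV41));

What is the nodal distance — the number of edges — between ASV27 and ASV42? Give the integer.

The MRCA of ASV27 and ASV42 is the node subtending (((ASV20,ASV42),(ASV57,ASV45)),ASV21,(ASV13,(ASV27,(ASV2,ASV58)))).
From ASV27 up to that node: 3 branches. From ASV42 up to the same node: 3 branches. Total: 3 + 3 = 6.

6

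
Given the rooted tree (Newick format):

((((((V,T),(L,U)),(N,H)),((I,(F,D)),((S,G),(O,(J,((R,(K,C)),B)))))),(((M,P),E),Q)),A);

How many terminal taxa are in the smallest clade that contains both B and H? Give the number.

17

The MRCA of B and H is the node subtending ((((V,T),(L,U)),(N,H)),((I,(F,D)),((S,G),(O,(J,((R,(K,C)),B)))))).
That clade contains 17 terminal taxa: B, C, D, F, G, H, I, J, K, L, N, O, R, S, T, U, V.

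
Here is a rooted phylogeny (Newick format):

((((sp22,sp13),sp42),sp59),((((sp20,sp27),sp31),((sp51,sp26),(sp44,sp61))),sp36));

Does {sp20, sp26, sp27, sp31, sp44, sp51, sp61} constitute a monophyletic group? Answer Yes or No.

Yes

The most recent common ancestor of these taxa subtends (((sp20,sp27),sp31),((sp51,sp26),(sp44,sp61))).
That clade has exactly 7 tips — every listed taxon and nothing else — so the group is monophyletic.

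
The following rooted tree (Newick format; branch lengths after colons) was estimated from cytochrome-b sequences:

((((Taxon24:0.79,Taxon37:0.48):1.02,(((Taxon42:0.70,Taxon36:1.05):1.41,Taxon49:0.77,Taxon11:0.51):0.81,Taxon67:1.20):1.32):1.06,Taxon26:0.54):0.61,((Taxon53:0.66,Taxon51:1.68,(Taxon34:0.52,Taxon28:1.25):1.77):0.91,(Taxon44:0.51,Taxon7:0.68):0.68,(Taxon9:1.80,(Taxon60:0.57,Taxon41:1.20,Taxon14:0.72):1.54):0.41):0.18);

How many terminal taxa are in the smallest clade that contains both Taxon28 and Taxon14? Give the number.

The MRCA of Taxon28 and Taxon14 is the node subtending ((Taxon53,Taxon51,(Taxon34,Taxon28)),(Taxon44,Taxon7),(Taxon9,(Taxon60,Taxon41,Taxon14))).
That clade contains 10 terminal taxa: Taxon14, Taxon28, Taxon34, Taxon41, Taxon44, Taxon51, Taxon53, Taxon60, Taxon7, Taxon9.

10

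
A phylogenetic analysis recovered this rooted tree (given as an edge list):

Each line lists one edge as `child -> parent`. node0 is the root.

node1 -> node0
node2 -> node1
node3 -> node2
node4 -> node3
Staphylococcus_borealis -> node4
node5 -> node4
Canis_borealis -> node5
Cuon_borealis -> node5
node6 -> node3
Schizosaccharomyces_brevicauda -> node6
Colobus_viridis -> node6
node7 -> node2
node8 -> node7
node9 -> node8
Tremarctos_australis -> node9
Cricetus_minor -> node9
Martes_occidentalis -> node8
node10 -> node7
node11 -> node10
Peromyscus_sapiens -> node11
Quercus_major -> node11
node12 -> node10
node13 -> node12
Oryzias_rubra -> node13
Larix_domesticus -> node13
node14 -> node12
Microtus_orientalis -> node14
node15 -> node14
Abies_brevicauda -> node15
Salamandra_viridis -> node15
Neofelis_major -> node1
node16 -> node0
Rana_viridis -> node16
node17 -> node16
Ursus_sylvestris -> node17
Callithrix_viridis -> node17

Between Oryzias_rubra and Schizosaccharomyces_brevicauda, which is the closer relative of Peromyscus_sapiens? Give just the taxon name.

The MRCA of Peromyscus_sapiens and Oryzias_rubra subtends ((Peromyscus_sapiens,Quercus_major),((Oryzias_rubra,Larix_domesticus),(Microtus_orientalis,(Abies_brevicauda,Salamandra_viridis)))) (7 taxa).
The MRCA of Peromyscus_sapiens and Schizosaccharomyces_brevicauda subtends (((Staphylococcus_borealis,(Canis_borealis,Cuon_borealis)),(Schizosaccharomyces_brevicauda,Colobus_viridis)),(((Tremarctos_australis,Cricetus_minor),Martes_occidentalis),((Peromyscus_sapiens,Quercus_major),((Oryzias_rubra,Larix_domesticus),(Microtus_orientalis,(Abies_brevicauda,Salamandra_viridis)))))) (15 taxa).
The first is nested inside the second, so Peromyscus_sapiens shares a more recent common ancestor with Oryzias_rubra.

Oryzias_rubra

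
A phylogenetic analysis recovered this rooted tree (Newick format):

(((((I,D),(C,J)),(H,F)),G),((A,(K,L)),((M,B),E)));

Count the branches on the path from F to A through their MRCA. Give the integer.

The MRCA of F and A is the root of the tree.
From F up to that node: 4 branches. From A up to the same node: 3 branches. Total: 4 + 3 = 7.

7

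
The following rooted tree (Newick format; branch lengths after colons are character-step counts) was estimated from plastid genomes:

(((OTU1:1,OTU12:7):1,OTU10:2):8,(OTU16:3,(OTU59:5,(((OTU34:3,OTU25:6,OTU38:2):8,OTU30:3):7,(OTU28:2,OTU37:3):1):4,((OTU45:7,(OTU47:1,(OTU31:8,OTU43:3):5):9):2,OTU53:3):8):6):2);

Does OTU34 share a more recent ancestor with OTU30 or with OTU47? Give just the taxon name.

The MRCA of OTU34 and OTU30 subtends ((OTU34,OTU25,OTU38),OTU30) (4 taxa).
The MRCA of OTU34 and OTU47 subtends (OTU59,(((OTU34,OTU25,OTU38),OTU30),(OTU28,OTU37)),((OTU45,(OTU47,(OTU31,OTU43))),OTU53)) (12 taxa).
The first is nested inside the second, so OTU34 shares a more recent common ancestor with OTU30.

OTU30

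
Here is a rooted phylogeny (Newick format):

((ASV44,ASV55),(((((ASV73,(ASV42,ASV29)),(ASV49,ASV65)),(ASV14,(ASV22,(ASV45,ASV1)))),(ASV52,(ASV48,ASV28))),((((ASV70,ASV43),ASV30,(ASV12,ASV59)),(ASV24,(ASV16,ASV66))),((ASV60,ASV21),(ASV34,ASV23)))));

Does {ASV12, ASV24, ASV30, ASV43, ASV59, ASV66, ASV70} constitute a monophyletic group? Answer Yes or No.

No

The MRCA of the listed taxa subtends (((ASV70,ASV43),ASV30,(ASV12,ASV59)),(ASV24,(ASV16,ASV66))).
That clade also contains ASV16, which is not in the proposed group, so the group is not monophyletic.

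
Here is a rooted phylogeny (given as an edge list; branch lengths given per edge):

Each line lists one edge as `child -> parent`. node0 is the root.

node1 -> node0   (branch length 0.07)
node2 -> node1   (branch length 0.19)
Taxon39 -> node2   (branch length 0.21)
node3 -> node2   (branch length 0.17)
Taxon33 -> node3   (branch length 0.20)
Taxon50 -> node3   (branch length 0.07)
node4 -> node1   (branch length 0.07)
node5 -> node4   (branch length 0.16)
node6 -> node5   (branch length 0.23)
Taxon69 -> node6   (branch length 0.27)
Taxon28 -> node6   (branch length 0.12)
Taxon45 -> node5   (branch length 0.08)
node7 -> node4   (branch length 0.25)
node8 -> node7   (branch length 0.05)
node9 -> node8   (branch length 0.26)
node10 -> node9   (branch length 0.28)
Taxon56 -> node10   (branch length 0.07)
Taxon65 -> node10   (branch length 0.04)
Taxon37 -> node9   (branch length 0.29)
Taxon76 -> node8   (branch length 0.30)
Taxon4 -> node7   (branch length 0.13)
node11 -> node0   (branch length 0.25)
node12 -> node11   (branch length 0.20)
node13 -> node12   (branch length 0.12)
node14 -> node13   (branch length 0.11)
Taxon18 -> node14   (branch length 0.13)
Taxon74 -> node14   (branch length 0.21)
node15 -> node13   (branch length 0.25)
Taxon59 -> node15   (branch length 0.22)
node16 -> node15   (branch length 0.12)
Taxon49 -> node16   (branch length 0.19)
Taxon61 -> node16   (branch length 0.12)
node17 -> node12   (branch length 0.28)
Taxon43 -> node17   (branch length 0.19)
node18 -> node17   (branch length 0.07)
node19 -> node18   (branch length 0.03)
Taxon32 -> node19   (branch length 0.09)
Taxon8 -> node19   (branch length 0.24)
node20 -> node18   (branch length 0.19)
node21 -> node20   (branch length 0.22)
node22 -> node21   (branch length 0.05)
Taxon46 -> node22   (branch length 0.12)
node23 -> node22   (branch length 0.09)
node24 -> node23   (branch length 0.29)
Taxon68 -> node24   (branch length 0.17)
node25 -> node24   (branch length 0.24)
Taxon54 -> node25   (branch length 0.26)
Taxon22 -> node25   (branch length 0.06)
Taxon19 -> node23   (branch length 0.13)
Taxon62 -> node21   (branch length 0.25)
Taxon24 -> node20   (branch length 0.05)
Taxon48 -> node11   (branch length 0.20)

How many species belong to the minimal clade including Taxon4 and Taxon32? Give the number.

The MRCA of Taxon4 and Taxon32 is the root, so the clade is the entire tree.
That clade contains 27 terminal taxa: Taxon18, Taxon19, Taxon22, Taxon24, Taxon28, Taxon32, Taxon33, Taxon37, Taxon39, Taxon4, Taxon43, Taxon45, Taxon46, Taxon48, Taxon49, Taxon50, Taxon54, Taxon56, Taxon59, Taxon61, Taxon62, Taxon65, Taxon68, Taxon69, Taxon74, Taxon76, Taxon8.

27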